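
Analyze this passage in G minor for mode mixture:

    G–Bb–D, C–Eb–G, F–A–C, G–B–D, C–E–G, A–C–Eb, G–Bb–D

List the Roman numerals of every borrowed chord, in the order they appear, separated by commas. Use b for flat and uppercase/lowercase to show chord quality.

I, IV

G minor has the diatonic set Gm, Adim, Bb, Cm, D, Eb, F (with V from harmonic minor). Of the given chords, G–Bb–D = Gm, C–Eb–G = Cm, F–A–C = F and A–C–Eb = Adim are diatonic. G–B–D is not: scale degree 1 in G minor carries Gm (i). In G major the chord on that degree is G, so here it functions as I, borrowed from the parallel major. C–E–G doesn't fit — on degree 4 G minor would have Cm (iv). C is the degree-4 chord of G major, so it is the borrowed IV.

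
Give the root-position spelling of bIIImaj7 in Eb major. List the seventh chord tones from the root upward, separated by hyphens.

Gb-Bb-Db-F

The root of bIIImaj7 is the lowered 3rd degree: G becomes Gb. Building the major-seventh chord from the parallel minor on Gb: Gb–Bb–Db–F.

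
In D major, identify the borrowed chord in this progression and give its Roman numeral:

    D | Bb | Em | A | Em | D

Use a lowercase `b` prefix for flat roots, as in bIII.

The diatonic triads in D major are D, Em, F#m, G, A, Bm, C#dim. D, Em and A all belong to that set. Bb (Bb–D–F) is not: scale degree 6 in D major carries Bm (vi). In D minor the chord on that degree is Bb, so here it functions as bVI, borrowed from the parallel minor.

bVI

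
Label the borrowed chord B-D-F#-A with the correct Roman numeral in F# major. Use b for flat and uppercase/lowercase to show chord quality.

B is scale degree 4 in F# major. B–D–F#–A is a minor-seventh chord — the form found in F# minor, not the diatonic IV (B). Borrowed into F# major it is written iv7.

iv7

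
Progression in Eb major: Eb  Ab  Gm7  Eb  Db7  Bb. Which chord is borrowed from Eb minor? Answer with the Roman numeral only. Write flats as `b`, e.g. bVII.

bVII7

In Eb major the diatonic chords are Eb, Fm, Gm, Ab, Bb, Cm, Ddim. Eb, Ab, Gm7 and Bb are all diatonic. Db7 (Db–F–Ab–Cb) doesn't fit — on degree 7 Eb major would have Ddim (vii°). Db7 is the degree-7 chord of Eb minor, so it is the borrowed bVII7.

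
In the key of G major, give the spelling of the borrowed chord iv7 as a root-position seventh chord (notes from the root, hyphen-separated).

C-Eb-G-Bb

iv7 is built on scale degree 4, which is C in both G major and its parallel. Stacking thirds in G minor on C gives C–Eb–G–Bb.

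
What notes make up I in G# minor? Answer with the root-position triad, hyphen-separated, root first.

I is built on scale degree 1, which is G# in both G# minor and its parallel. Building the major chord from the parallel major on G#: G#–B#–D#.

G#-B#-D#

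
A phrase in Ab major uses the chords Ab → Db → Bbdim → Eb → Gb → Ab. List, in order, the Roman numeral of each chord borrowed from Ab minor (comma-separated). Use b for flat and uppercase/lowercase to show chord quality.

ii°, bVII

Ab major has the diatonic set Ab, Bbm, Cm, Db, Eb, Fm, Gdim. Ab, Db and Eb are all diatonic. But Bbdim (Bb–Db–Fb) is foreign: the diatonic ii on degree 2 is Bbm, whereas Bbdim comes from Ab minor. It is labeled ii°. Gb (Gb–Bb–Db) is not: scale degree 7 in Ab major carries Gdim (vii°). In Ab minor the chord on that degree is Gb, so here it functions as bVII, borrowed from the parallel minor.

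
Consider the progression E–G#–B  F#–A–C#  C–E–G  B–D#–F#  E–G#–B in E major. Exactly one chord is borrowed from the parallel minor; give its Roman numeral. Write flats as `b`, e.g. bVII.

E major has the diatonic set E, F#m, G#m, A, B, C#m, D#dim. E–G#–B = E, F#–A–C# = F#m and B–D#–F# = B are all diatonic. But C–E–G is foreign: the diatonic vi on degree 6 is C#m, whereas C comes from E minor. It is labeled bVI.

bVI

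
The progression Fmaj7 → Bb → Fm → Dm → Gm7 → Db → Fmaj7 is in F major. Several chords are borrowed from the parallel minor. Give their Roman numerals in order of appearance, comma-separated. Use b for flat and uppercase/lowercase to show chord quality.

i, bVI

The diatonic triads in F major are F, Gm, Am, Bb, C, Dm, Edim. Of the given chords, Fmaj7, Bb, Dm and Gm7 are diatonic. But Fm (F–Ab–C) is foreign: the diatonic I on degree 1 is F, whereas Fm comes from F minor. It is labeled i. Db (Db–F–Ab) doesn't fit — on degree 6 F major would have Dm (vi). Db is the degree-6 chord of F minor, so it is the borrowed bVI.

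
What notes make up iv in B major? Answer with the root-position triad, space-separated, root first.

E G B

The root, E, is scale degree 4 — the same note in B major and B minor; only the chord quality changes. In B minor the chord on E is E–G–B.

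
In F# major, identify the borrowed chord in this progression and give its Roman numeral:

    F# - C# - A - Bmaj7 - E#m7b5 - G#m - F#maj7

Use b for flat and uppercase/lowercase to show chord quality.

bIII

The diatonic triads in F# major are F#, G#m, A#m, B, C#, D#m, E#dim. Of the given chords, F#, C#, Bmaj7, E#m7b5, G#m and F#maj7 are diatonic. A (A–C#–E) is not: scale degree 3 in F# major carries A#m (iii). In F# minor the chord on that degree is A, so here it functions as bIII, borrowed from the parallel minor.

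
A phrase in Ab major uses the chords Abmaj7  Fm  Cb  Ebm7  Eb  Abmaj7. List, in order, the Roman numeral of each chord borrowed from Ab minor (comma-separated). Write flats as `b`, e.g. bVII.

In Ab major the diatonic chords are Ab, Bbm, Cm, Db, Eb, Fm, Gdim. Abmaj7, Fm and Eb all belong to that set. Cb (Cb–Eb–Gb) doesn't fit — on degree 3 Ab major would have Cm (iii). Cb is the degree-3 chord of Ab minor, so it is the borrowed bIII. But Ebm7 (Eb–Gb–Bb–Db) is foreign: the diatonic V on degree 5 is Eb, whereas Ebm7 comes from Ab minor. It is labeled v7.

bIII, v7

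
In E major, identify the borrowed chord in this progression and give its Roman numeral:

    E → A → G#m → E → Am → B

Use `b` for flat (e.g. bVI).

iv

E major has the diatonic set E, F#m, G#m, A, B, C#m, D#dim. E, A, G#m and B are all diatonic. But Am (A–C–E) is foreign: the diatonic IV on degree 4 is A, whereas Am comes from E minor. It is labeled iv.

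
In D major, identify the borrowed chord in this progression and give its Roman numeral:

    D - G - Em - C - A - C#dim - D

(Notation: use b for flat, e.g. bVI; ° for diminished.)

In D major the diatonic chords are D, Em, F#m, G, A, Bm, C#dim. D, G, Em, A and C#dim are all diatonic. But C (C–E–G) is foreign: the diatonic vii° on degree 7 is C#dim, whereas C comes from D minor. It is labeled bVII.

bVII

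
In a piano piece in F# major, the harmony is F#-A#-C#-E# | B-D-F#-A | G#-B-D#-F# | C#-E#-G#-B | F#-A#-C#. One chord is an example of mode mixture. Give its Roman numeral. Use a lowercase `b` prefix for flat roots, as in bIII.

F# major has the diatonic set F#, G#m, A#m, B, C#, D#m, E#dim. F#–A#–C#–E# = F#maj7, G#–B–D#–F# = G#m7, C#–E#–G#–B = C#7 and F#–A#–C# = F# all belong to that set. B–D–F#–A is not: scale degree 4 in F# major carries B (IV). In F# minor the chord on that degree is Bm7, so here it functions as iv7, borrowed from the parallel minor.

iv7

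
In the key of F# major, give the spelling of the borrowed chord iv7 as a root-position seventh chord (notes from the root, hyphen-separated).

The root, B, is scale degree 4 — the same note in F# major and F# minor; only the chord quality changes. Building the minor-seventh chord from the parallel minor on B: B–D–F#–A.

B-D-F#-A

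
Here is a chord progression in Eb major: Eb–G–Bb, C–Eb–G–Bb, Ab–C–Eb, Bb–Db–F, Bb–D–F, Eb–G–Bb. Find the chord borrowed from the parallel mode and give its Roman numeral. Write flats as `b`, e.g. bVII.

In Eb major the diatonic chords are Eb, Fm, Gm, Ab, Bb, Cm, Ddim. Eb–G–Bb = Eb, C–Eb–G–Bb = Cm7, Ab–C–Eb = Ab and Bb–D–F = Bb all belong to that set. Bb–Db–F doesn't fit — on degree 5 Eb major would have Bb (V). Bbm is the degree-5 chord of Eb minor, so it is the borrowed v.

v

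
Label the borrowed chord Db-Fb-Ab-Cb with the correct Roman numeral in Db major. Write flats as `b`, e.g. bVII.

The root Db is the diatonic 1st degree of Db major; the borrowing shows in the chord quality. The diatonic chord on degree 1 would be Db (I), but Db–Fb–Ab–Cb is the minor-seventh chord from Db minor. As a borrowed chord it is labeled i7.

i7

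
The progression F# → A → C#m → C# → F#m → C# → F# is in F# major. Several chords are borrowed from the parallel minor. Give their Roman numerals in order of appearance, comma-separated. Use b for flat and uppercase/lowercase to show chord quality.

In F# major the diatonic chords are F#, G#m, A#m, B, C#, D#m, E#dim. Of the given chords, F# and C# are diatonic. A (A–C#–E) doesn't fit — on degree 3 F# major would have A#m (iii). A is the degree-3 chord of F# minor, so it is the borrowed bIII. C#m (C#–E–G#) doesn't fit — on degree 5 F# major would have C# (V). C#m is the degree-5 chord of F# minor, so it is the borrowed v. F#m (F#–A–C#) doesn't fit — on degree 1 F# major would have F# (I). F#m is the degree-1 chord of F# minor, so it is the borrowed i.

bIII, v, i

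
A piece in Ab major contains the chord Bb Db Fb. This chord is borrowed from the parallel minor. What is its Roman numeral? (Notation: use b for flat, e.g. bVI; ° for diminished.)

Bb is scale degree 2 in Ab major. Bb–Db–Fb is a diminished chord — the form found in Ab minor, not the diatonic ii (Bbm). Borrowed into Ab major it is written ii°.

ii°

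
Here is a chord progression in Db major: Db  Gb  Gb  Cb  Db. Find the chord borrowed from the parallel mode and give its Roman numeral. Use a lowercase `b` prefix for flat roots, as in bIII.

bVII

The diatonic triads in Db major are Db, Ebm, Fm, Gb, Ab, Bbm, Cdim. Of the given chords, Db and Gb are diatonic. Cb (Cb–Eb–Gb) is not: scale degree 7 in Db major carries Cdim (vii°). In Db minor the chord on that degree is Cb, so here it functions as bVII, borrowed from the parallel minor.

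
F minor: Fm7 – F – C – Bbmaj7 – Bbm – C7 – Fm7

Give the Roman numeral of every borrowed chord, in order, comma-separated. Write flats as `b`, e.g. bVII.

I, IVmaj7

In F minor (with V from harmonic minor) the diatonic chords are Fm, Gdim, Ab, Bbm, C, Db, Eb. Fm7, C, Bbm and C7 all belong to that set. But F (F–A–C) is foreign: the diatonic i on degree 1 is Fm, whereas F comes from F major. It is labeled I. Bbmaj7 (Bb–D–F–A) is not: scale degree 4 in F minor carries Bbm (iv). In F major the chord on that degree is Bbmaj7, so here it functions as IVmaj7, borrowed from the parallel major.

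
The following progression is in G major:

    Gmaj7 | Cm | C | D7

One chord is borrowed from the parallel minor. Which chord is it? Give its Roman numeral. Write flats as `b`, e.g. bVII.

iv

The diatonic triads in G major are G, Am, Bm, C, D, Em, F#dim. Gmaj7, C and D7 are all diatonic. But Cm (C–Eb–G) is foreign: the diatonic IV on degree 4 is C, whereas Cm comes from G minor. It is labeled iv.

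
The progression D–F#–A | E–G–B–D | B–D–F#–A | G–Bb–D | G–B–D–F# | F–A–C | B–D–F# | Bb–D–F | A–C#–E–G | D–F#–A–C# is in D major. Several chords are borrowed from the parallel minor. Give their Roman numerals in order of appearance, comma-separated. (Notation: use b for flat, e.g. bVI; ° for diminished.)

D major has the diatonic set D, Em, F#m, G, A, Bm, C#dim. D–F#–A = D, E–G–B–D = Em7, B–D–F#–A = Bm7, G–B–D–F# = Gmaj7, B–D–F# = Bm, A–C#–E–G = A7 and D–F#–A–C# = Dmaj7 are all diatonic. G–Bb–D is not: scale degree 4 in D major carries G (IV). In D minor the chord on that degree is Gm, so here it functions as iv, borrowed from the parallel minor. F–A–C doesn't fit — on degree 3 D major would have F#m (iii). F is the degree-3 chord of D minor, so it is the borrowed bIII. Bb–D–F is not: scale degree 6 in D major carries Bm (vi). In D minor the chord on that degree is Bb, so here it functions as bVI, borrowed from the parallel minor.

iv, bIII, bVI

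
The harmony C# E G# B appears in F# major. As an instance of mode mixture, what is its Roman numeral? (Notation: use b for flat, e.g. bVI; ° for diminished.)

v7

C# is scale degree 5 in F# major. Diatonically F# major has C# (V) on that degree; C#–E–G#–B is instead the minor-seventh chord native to F# minor, so it takes the label v7.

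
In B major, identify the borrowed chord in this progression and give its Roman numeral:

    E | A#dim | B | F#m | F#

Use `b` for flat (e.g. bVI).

v

In B major the diatonic chords are B, C#m, D#m, E, F#, G#m, A#dim. Of the given chords, E, A#dim, B and F# are diatonic. But F#m (F#–A–C#) is foreign: the diatonic V on degree 5 is F#, whereas F#m comes from B minor. It is labeled v.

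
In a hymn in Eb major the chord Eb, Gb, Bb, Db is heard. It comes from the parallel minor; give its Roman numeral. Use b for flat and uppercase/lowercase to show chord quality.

i7

Eb is scale degree 1 in Eb major. Eb–Gb–Bb–Db is a minor-seventh chord — the form found in Eb minor, not the diatonic I (Eb). Borrowed into Eb major it is written i7.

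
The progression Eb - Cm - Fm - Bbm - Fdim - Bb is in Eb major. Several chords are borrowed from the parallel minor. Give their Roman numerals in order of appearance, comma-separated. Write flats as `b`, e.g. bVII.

Eb major has the diatonic set Eb, Fm, Gm, Ab, Bb, Cm, Ddim. Of the given chords, Eb, Cm, Fm and Bb are diatonic. But Bbm (Bb–Db–F) is foreign: the diatonic V on degree 5 is Bb, whereas Bbm comes from Eb minor. It is labeled v. But Fdim (F–Ab–Cb) is foreign: the diatonic ii on degree 2 is Fm, whereas Fdim comes from Eb minor. It is labeled ii°.

v, ii°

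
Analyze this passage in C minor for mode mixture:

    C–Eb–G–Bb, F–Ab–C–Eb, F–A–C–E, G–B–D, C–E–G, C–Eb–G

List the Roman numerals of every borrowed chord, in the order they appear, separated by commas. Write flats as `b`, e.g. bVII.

C minor has the diatonic set Cm, Ddim, Eb, Fm, G, Ab, Bb (with V from harmonic minor). C–Eb–G–Bb = Cm7, F–Ab–C–Eb = Fm7, G–B–D = G and C–Eb–G = Cm are all diatonic. F–A–C–E doesn't fit — on degree 4 C minor would have Fm (iv). Fmaj7 is the degree-4 chord of C major, so it is the borrowed IVmaj7. But C–E–G is foreign: the diatonic i on degree 1 is Cm, whereas C comes from C major. It is labeled I.

IVmaj7, I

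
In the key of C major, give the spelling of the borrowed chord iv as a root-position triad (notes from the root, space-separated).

F Ab C

The root, F, is scale degree 4 — the same note in C major and C minor; only the chord quality changes. Stacking thirds in C minor on F gives F–Ab–C.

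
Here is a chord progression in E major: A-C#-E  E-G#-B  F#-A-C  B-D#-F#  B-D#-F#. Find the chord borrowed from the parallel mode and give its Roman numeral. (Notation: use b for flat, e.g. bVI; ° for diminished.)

The diatonic triads in E major are E, F#m, G#m, A, B, C#m, D#dim. A–C#–E = A, E–G#–B = E and B–D#–F# = B are all diatonic. F#–A–C is not: scale degree 2 in E major carries F#m (ii). In E minor the chord on that degree is F#dim, so here it functions as ii°, borrowed from the parallel minor.

ii°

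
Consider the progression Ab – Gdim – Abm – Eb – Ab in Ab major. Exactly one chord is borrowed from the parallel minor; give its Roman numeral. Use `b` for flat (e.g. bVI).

i

In Ab major the diatonic chords are Ab, Bbm, Cm, Db, Eb, Fm, Gdim. Of the given chords, Ab, Gdim and Eb are diatonic. But Abm (Ab–Cb–Eb) is foreign: the diatonic I on degree 1 is Ab, whereas Abm comes from Ab minor. It is labeled i.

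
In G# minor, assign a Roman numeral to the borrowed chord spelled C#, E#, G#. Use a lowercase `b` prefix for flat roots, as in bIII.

C# is scale degree 4 in G# minor. The diatonic chord on degree 4 would be C#m (iv), but C#–E#–G# is the major chord from G# major. As a borrowed chord it is labeled IV.

IV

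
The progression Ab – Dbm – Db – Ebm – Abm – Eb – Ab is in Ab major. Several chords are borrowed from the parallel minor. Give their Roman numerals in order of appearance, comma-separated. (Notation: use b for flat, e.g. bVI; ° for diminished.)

iv, v, i

Ab major has the diatonic set Ab, Bbm, Cm, Db, Eb, Fm, Gdim. Ab, Db and Eb all belong to that set. Dbm (Db–Fb–Ab) doesn't fit — on degree 4 Ab major would have Db (IV). Dbm is the degree-4 chord of Ab minor, so it is the borrowed iv. Ebm (Eb–Gb–Bb) doesn't fit — on degree 5 Ab major would have Eb (V). Ebm is the degree-5 chord of Ab minor, so it is the borrowed v. Abm (Ab–Cb–Eb) is not: scale degree 1 in Ab major carries Ab (I). In Ab minor the chord on that degree is Abm, so here it functions as i, borrowed from the parallel minor.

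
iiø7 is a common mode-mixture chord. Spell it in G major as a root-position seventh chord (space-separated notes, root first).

The root, A, is scale degree 2 — the same note in G major and G minor; only the chord quality changes. Stacking thirds in G minor on A gives A–C–Eb–G.

A C Eb G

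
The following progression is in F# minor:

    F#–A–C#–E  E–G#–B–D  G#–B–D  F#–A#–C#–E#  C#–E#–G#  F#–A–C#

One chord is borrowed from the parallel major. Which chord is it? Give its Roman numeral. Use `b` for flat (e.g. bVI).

The diatonic triads in F# minor (with V from harmonic minor) are F#m, G#dim, A, Bm, C#, D, E. F#–A–C#–E = F#m7, E–G#–B–D = E7, G#–B–D = G#dim, C#–E#–G# = C# and F#–A–C# = F#m all belong to that set. F#–A#–C#–E# is not: scale degree 1 in F# minor carries F#m (i). In F# major the chord on that degree is F#maj7, so here it functions as Imaj7, borrowed from the parallel major.

Imaj7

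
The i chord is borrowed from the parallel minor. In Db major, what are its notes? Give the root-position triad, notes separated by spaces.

Db Fb Ab

The root, Db, is scale degree 1 — the same note in Db major and Db minor; only the chord quality changes. Building the minor chord from the parallel minor on Db: Db–Fb–Ab.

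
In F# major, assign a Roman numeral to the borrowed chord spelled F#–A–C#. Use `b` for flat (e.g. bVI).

i

The root F# is the diatonic 1st degree of F# major; the borrowing shows in the chord quality. Diatonically F# major has F# (I) on that degree; F#–A–C# is instead the minor chord native to F# minor, so it takes the label i.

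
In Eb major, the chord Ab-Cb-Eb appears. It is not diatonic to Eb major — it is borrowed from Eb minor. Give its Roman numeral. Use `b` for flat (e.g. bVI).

Ab is scale degree 4 in Eb major. Diatonically Eb major has Ab (IV) on that degree; Ab–Cb–Eb is instead the minor chord native to Eb minor, so it takes the label iv.

iv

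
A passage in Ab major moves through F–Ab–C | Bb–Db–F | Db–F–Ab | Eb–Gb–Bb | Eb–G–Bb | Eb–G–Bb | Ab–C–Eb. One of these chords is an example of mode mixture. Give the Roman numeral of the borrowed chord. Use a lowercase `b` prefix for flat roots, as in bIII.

v

The diatonic triads in Ab major are Ab, Bbm, Cm, Db, Eb, Fm, Gdim. F–Ab–C = Fm, Bb–Db–F = Bbm, Db–F–Ab = Db, Eb–G–Bb = Eb and Ab–C–Eb = Ab all belong to that set. Eb–Gb–Bb is not: scale degree 5 in Ab major carries Eb (V). In Ab minor the chord on that degree is Ebm, so here it functions as v, borrowed from the parallel minor.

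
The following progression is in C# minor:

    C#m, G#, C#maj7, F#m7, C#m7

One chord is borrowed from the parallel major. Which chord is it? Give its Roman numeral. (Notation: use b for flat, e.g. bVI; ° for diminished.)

Imaj7

C# minor has the diatonic set C#m, D#dim, E, F#m, G#, A, B (with V from harmonic minor). Of the given chords, C#m, G#, F#m7 and C#m7 are diatonic. C#maj7 (C#–E#–G#–B#) doesn't fit — on degree 1 C# minor would have C#m (i). C#maj7 is the degree-1 chord of C# major, so it is the borrowed Imaj7.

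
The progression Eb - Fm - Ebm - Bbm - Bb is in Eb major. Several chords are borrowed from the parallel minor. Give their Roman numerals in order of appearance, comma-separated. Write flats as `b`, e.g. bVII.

i, v

Eb major has the diatonic set Eb, Fm, Gm, Ab, Bb, Cm, Ddim. Eb, Fm and Bb all belong to that set. But Ebm (Eb–Gb–Bb) is foreign: the diatonic I on degree 1 is Eb, whereas Ebm comes from Eb minor. It is labeled i. Bbm (Bb–Db–F) doesn't fit — on degree 5 Eb major would have Bb (V). Bbm is the degree-5 chord of Eb minor, so it is the borrowed v.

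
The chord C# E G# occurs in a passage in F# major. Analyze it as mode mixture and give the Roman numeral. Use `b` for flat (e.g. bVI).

The root C# is the diatonic 5th degree of F# major; the borrowing shows in the chord quality. Diatonically F# major has C# (V) on that degree; C#–E–G# is instead the minor chord native to F# minor, so it takes the label v.

v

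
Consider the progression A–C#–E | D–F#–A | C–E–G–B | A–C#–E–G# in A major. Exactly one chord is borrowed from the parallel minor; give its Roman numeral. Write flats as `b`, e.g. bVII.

bIIImaj7

In A major the diatonic chords are A, Bm, C#m, D, E, F#m, G#dim. A–C#–E = A, D–F#–A = D and A–C#–E–G# = Amaj7 all belong to that set. C–E–G–B is not: scale degree 3 in A major carries C#m (iii). In A minor the chord on that degree is Cmaj7, so here it functions as bIIImaj7, borrowed from the parallel minor.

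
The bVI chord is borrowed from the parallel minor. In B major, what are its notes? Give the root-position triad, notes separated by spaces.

G B D

The root of bVI is the lowered 6th degree: G# becomes G. In B minor the chord on G is G–B–D.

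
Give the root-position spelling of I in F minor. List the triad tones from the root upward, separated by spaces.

F A C

I is built on scale degree 1, which is F in both F minor and its parallel. In F major the chord on F is F–A–C.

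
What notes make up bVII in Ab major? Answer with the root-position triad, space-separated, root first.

Gb Bb Db

The root of bVII is the lowered 7th degree: G becomes Gb. Building the major chord from the parallel minor on Gb: Gb–Bb–Db.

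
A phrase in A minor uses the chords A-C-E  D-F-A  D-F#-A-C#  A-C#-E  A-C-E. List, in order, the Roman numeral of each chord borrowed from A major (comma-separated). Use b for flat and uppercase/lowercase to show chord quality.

In A minor (with V from harmonic minor) the diatonic chords are Am, Bdim, C, Dm, E, F, G. A–C–E = Am and D–F–A = Dm both belong to that set. D–F#–A–C# doesn't fit — on degree 4 A minor would have Dm (iv). Dmaj7 is the degree-4 chord of A major, so it is the borrowed IVmaj7. A–C#–E is not: scale degree 1 in A minor carries Am (i). In A major the chord on that degree is A, so here it functions as I, borrowed from the parallel major.

IVmaj7, I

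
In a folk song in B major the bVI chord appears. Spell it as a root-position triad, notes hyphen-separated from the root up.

G-B-D

bVI is built on the lowered scale degree 6. In B major degree 6 is G#; lowered it becomes G. In B minor the chord on G is G–B–D.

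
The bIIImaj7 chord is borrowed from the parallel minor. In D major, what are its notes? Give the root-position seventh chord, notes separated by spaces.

The root of bIIImaj7 is the lowered 3rd degree: F# becomes F. In D minor the chord on F is F–A–C–E.

F A C E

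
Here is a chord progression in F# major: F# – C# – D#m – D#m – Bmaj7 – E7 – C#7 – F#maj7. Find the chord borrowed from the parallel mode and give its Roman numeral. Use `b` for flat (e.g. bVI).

bVII7

F# major has the diatonic set F#, G#m, A#m, B, C#, D#m, E#dim. F#, C#, D#m, Bmaj7, C#7 and F#maj7 are all diatonic. But E7 (E–G#–B–D) is foreign: the diatonic vii° on degree 7 is E#dim, whereas E7 comes from F# minor. It is labeled bVII7.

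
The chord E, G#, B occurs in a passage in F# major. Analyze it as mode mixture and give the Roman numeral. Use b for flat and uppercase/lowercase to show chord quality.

bVII

E is the lowered form of scale degree 7 in F# major (the diatonic degree 7 is E#). The diatonic chord on degree 7 would be E#dim (vii°), but E–G#–B is the major chord from F# minor. As a borrowed chord it is labeled bVII.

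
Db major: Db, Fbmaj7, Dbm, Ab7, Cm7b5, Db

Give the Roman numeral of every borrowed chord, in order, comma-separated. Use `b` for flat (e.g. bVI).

In Db major the diatonic chords are Db, Ebm, Fm, Gb, Ab, Bbm, Cdim. Of the given chords, Db, Ab7 and Cm7b5 are diatonic. Fbmaj7 (Fb–Ab–Cb–Eb) doesn't fit — on degree 3 Db major would have Fm (iii). Fbmaj7 is the degree-3 chord of Db minor, so it is the borrowed bIIImaj7. Dbm (Db–Fb–Ab) doesn't fit — on degree 1 Db major would have Db (I). Dbm is the degree-1 chord of Db minor, so it is the borrowed i.

bIIImaj7, i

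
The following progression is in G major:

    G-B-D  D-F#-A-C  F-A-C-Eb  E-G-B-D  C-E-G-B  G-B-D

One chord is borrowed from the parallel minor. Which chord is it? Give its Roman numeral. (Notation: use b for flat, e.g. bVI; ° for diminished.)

In G major the diatonic chords are G, Am, Bm, C, D, Em, F#dim. Of the given chords, G–B–D = G, D–F#–A–C = D7, E–G–B–D = Em7 and C–E–G–B = Cmaj7 are diatonic. But F–A–C–Eb is foreign: the diatonic vii° on degree 7 is F#dim, whereas F7 comes from G minor. It is labeled bVII7.

bVII7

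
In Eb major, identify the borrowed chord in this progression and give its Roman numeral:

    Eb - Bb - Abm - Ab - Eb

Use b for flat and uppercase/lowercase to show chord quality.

The diatonic triads in Eb major are Eb, Fm, Gm, Ab, Bb, Cm, Ddim. Eb, Bb and Ab all belong to that set. Abm (Ab–Cb–Eb) is not: scale degree 4 in Eb major carries Ab (IV). In Eb minor the chord on that degree is Abm, so here it functions as iv, borrowed from the parallel minor.

iv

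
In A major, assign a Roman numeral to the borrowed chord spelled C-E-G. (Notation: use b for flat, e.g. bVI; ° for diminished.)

bIII

In A major scale degree 3 is C#; C is its lowered form, from A minor. The diatonic chord on degree 3 would be C#m (iii), but C–E–G is the major chord from A minor. As a borrowed chord it is labeled bIII.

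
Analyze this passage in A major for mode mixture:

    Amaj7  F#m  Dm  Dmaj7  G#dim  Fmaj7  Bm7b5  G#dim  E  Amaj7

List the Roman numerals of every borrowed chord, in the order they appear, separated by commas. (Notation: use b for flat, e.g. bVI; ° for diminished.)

In A major the diatonic chords are A, Bm, C#m, D, E, F#m, G#dim. Of the given chords, Amaj7, F#m, Dmaj7, G#dim and E are diatonic. Dm (D–F–A) is not: scale degree 4 in A major carries D (IV). In A minor the chord on that degree is Dm, so here it functions as iv, borrowed from the parallel minor. Fmaj7 (F–A–C–E) doesn't fit — on degree 6 A major would have F#m (vi). Fmaj7 is the degree-6 chord of A minor, so it is the borrowed bVImaj7. But Bm7b5 (B–D–F–A) is foreign: the diatonic ii on degree 2 is Bm, whereas Bm7b5 comes from A minor. It is labeled iiø7.

iv, bVImaj7, iiø7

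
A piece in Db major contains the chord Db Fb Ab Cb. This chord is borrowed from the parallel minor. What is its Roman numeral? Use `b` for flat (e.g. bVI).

i7

The root Db is the diatonic 1st degree of Db major; the borrowing shows in the chord quality. Db–Fb–Ab–Cb is a minor-seventh chord — the form found in Db minor, not the diatonic I (Db). Borrowed into Db major it is written i7.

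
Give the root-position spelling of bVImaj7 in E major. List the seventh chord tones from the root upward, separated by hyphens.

C-E-G-B

bVImaj7 is built on the lowered scale degree 6. In E major degree 6 is C#; lowered it becomes C. Building the major-seventh chord from the parallel minor on C: C–E–G–B.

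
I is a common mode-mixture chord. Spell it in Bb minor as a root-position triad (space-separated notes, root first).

Bb D F

I is built on scale degree 1, which is Bb in both Bb minor and its parallel. Stacking thirds in Bb major on Bb gives Bb–D–F.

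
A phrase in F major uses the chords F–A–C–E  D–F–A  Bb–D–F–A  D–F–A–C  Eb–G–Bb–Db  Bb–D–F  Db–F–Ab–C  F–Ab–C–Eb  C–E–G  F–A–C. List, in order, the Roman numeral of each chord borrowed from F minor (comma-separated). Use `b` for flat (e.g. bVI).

bVII7, bVImaj7, i7

F major has the diatonic set F, Gm, Am, Bb, C, Dm, Edim. F–A–C–E = Fmaj7, D–F–A = Dm, Bb–D–F–A = Bbmaj7, D–F–A–C = Dm7, Bb–D–F = Bb, C–E–G = C and F–A–C = F all belong to that set. Eb–G–Bb–Db is not: scale degree 7 in F major carries Edim (vii°). In F minor the chord on that degree is Eb7, so here it functions as bVII7, borrowed from the parallel minor. Db–F–Ab–C doesn't fit — on degree 6 F major would have Dm (vi). Dbmaj7 is the degree-6 chord of F minor, so it is the borrowed bVImaj7. But F–Ab–C–Eb is foreign: the diatonic I on degree 1 is F, whereas Fm7 comes from F minor. It is labeled i7.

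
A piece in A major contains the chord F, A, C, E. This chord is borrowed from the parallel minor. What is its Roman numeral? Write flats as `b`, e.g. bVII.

F is the lowered form of scale degree 6 in A major (the diatonic degree 6 is F#). Diatonically A major has F#m (vi) on that degree; F–A–C–E is instead the major-seventh chord native to A minor, so it takes the label bVImaj7.

bVImaj7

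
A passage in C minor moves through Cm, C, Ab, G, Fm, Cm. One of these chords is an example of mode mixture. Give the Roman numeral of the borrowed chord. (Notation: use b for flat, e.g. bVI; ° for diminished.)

C minor has the diatonic set Cm, Ddim, Eb, Fm, G, Ab, Bb (with V from harmonic minor). Cm, Ab, G and Fm are all diatonic. C (C–E–G) doesn't fit — on degree 1 C minor would have Cm (i). C is the degree-1 chord of C major, so it is the borrowed I.

I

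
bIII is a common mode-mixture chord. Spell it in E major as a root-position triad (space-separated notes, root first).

Scale degree 3 in E major is G#. bIII uses the lowered form, G, taken from E minor. Building the major chord from the parallel minor on G: G–B–D.

G B D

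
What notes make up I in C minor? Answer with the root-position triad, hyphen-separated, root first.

C-E-G

The root, C, is scale degree 1 — the same note in C minor and C major; only the chord quality changes. Stacking thirds in C major on C gives C–E–G.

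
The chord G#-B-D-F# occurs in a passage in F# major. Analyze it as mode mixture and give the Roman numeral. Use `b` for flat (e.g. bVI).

iiø7

G# is scale degree 2 in F# major. Diatonically F# major has G#m (ii) on that degree; G#–B–D–F# is instead the half-diminished-seventh chord native to F# minor, so it takes the label iiø7.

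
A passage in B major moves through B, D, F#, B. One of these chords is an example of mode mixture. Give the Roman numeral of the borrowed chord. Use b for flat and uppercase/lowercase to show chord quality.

bIII

In B major the diatonic chords are B, C#m, D#m, E, F#, G#m, A#dim. B and F# are both diatonic. But D (D–F#–A) is foreign: the diatonic iii on degree 3 is D#m, whereas D comes from B minor. It is labeled bIII.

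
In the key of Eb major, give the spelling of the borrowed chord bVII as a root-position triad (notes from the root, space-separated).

Db F Ab

The root of bVII is the lowered 7th degree: D becomes Db. Building the major chord from the parallel minor on Db: Db–F–Ab.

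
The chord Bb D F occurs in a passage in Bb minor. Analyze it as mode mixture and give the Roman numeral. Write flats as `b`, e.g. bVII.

The root Bb is the diatonic 1st degree of Bb minor; the borrowing shows in the chord quality. Diatonically Bb minor has Bbm (i) on that degree; Bb–D–F is instead the major chord native to Bb major, so it takes the label I.

I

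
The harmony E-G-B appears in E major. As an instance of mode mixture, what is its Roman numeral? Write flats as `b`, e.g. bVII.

i

The root E is the diatonic 1st degree of E major; the borrowing shows in the chord quality. The diatonic chord on degree 1 would be E (I), but E–G–B is the minor chord from E minor. As a borrowed chord it is labeled i.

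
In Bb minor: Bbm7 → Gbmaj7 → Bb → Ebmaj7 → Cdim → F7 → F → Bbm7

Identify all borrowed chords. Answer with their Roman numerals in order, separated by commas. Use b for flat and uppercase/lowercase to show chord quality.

I, IVmaj7

Bb minor has the diatonic set Bbm, Cdim, Db, Ebm, F, Gb, Ab (with V from harmonic minor). Bbm7, Gbmaj7, Cdim, F7 and F all belong to that set. Bb (Bb–D–F) doesn't fit — on degree 1 Bb minor would have Bbm (i). Bb is the degree-1 chord of Bb major, so it is the borrowed I. Ebmaj7 (Eb–G–Bb–D) is not: scale degree 4 in Bb minor carries Ebm (iv). In Bb major the chord on that degree is Ebmaj7, so here it functions as IVmaj7, borrowed from the parallel major.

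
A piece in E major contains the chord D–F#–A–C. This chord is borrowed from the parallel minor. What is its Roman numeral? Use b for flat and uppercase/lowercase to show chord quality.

D is the lowered form of scale degree 7 in E major (the diatonic degree 7 is D#). D–F#–A–C is a dominant-seventh chord — the form found in E minor, not the diatonic vii° (D#dim). Borrowed into E major it is written bVII7.

bVII7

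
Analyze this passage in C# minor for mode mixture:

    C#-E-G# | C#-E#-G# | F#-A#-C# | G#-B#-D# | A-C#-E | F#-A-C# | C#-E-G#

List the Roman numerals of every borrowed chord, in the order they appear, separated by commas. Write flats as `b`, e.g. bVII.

I, IV

C# minor has the diatonic set C#m, D#dim, E, F#m, G#, A, B (with V from harmonic minor). C#–E–G# = C#m, G#–B#–D# = G#, A–C#–E = A and F#–A–C# = F#m all belong to that set. But C#–E#–G# is foreign: the diatonic i on degree 1 is C#m, whereas C# comes from C# major. It is labeled I. But F#–A#–C# is foreign: the diatonic iv on degree 4 is F#m, whereas F# comes from C# major. It is labeled IV.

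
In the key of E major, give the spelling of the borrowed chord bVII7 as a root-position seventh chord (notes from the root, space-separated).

Scale degree 7 in E major is D#. bVII7 uses the lowered form, D, taken from E minor. In E minor the chord on D is D–F#–A–C.

D F# A C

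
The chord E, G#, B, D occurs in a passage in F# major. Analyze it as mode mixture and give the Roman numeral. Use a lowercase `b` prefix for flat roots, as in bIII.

bVII7

The root E is the lowered 7th scale degree — diatonically F# major has E# there. Diatonically F# major has E#dim (vii°) on that degree; E–G#–B–D is instead the dominant-seventh chord native to F# minor, so it takes the label bVII7.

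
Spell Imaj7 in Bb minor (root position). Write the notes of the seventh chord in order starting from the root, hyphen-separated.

The root, Bb, is scale degree 1 — the same note in Bb minor and Bb major; only the chord quality changes. In Bb major the chord on Bb is Bb–D–F–A.

Bb-D-F-A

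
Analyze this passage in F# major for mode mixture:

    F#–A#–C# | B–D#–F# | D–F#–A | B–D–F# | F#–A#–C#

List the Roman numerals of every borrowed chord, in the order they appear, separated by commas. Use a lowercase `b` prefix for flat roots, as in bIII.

F# major has the diatonic set F#, G#m, A#m, B, C#, D#m, E#dim. F#–A#–C# = F# and B–D#–F# = B are both diatonic. But D–F#–A is foreign: the diatonic vi on degree 6 is D#m, whereas D comes from F# minor. It is labeled bVI. But B–D–F# is foreign: the diatonic IV on degree 4 is B, whereas Bm comes from F# minor. It is labeled iv.

bVI, iv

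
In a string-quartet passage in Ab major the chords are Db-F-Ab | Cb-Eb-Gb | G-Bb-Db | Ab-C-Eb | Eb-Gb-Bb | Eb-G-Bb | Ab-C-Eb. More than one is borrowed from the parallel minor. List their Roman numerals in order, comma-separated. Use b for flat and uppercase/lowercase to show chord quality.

bIII, v

Ab major has the diatonic set Ab, Bbm, Cm, Db, Eb, Fm, Gdim. Db–F–Ab = Db, G–Bb–Db = Gdim, Ab–C–Eb = Ab and Eb–G–Bb = Eb are all diatonic. But Cb–Eb–Gb is foreign: the diatonic iii on degree 3 is Cm, whereas Cb comes from Ab minor. It is labeled bIII. Eb–Gb–Bb is not: scale degree 5 in Ab major carries Eb (V). In Ab minor the chord on that degree is Ebm, so here it functions as v, borrowed from the parallel minor.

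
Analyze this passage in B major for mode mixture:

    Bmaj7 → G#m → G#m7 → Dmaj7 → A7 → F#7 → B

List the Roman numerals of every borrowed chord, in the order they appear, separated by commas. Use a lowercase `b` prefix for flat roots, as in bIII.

bIIImaj7, bVII7

In B major the diatonic chords are B, C#m, D#m, E, F#, G#m, A#dim. Of the given chords, Bmaj7, G#m, G#m7, F#7 and B are diatonic. Dmaj7 (D–F#–A–C#) doesn't fit — on degree 3 B major would have D#m (iii). Dmaj7 is the degree-3 chord of B minor, so it is the borrowed bIIImaj7. But A7 (A–C#–E–G) is foreign: the diatonic vii° on degree 7 is A#dim, whereas A7 comes from B minor. It is labeled bVII7.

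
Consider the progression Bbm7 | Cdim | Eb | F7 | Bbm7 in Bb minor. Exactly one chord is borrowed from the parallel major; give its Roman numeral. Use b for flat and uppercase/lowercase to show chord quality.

IV

In Bb minor (with V from harmonic minor) the diatonic chords are Bbm, Cdim, Db, Ebm, F, Gb, Ab. Bbm7, Cdim and F7 are all diatonic. But Eb (Eb–G–Bb) is foreign: the diatonic iv on degree 4 is Ebm, whereas Eb comes from Bb major. It is labeled IV.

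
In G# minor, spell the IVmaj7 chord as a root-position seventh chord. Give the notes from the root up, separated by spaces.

The root, C#, is scale degree 4 — the same note in G# minor and G# major; only the chord quality changes. Stacking thirds in G# major on C# gives C#–E#–G#–B#.

C# E# G# B#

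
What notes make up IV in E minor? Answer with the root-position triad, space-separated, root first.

A C# E

IV is built on scale degree 4, which is A in both E minor and its parallel. In E major the chord on A is A–C#–E.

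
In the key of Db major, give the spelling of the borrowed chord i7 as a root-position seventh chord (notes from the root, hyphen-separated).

i7 is built on scale degree 1, which is Db in both Db major and its parallel. In Db minor the chord on Db is Db–Fb–Ab–Cb.

Db-Fb-Ab-Cb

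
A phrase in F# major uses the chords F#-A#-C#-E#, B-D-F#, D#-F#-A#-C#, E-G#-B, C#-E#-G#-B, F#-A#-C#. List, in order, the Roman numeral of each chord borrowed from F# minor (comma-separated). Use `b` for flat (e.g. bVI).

iv, bVII

F# major has the diatonic set F#, G#m, A#m, B, C#, D#m, E#dim. F#–A#–C#–E# = F#maj7, D#–F#–A#–C# = D#m7, C#–E#–G#–B = C#7 and F#–A#–C# = F# are all diatonic. But B–D–F# is foreign: the diatonic IV on degree 4 is B, whereas Bm comes from F# minor. It is labeled iv. But E–G#–B is foreign: the diatonic vii° on degree 7 is E#dim, whereas E comes from F# minor. It is labeled bVII.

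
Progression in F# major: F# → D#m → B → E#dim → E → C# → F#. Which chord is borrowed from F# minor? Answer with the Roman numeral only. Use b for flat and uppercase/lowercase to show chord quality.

F# major has the diatonic set F#, G#m, A#m, B, C#, D#m, E#dim. F#, D#m, B, E#dim and C# all belong to that set. E (E–G#–B) doesn't fit — on degree 7 F# major would have E#dim (vii°). E is the degree-7 chord of F# minor, so it is the borrowed bVII.

bVII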